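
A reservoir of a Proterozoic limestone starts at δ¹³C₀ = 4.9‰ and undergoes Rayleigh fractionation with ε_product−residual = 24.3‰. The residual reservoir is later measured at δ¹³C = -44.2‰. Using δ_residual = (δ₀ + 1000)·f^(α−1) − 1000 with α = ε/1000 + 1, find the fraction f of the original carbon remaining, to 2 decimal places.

α − 1 = ε/1000 = 0.0243
(δ_res + 1000)/(δ₀ + 1000) = (-44.2 + 1000)/(4.9 + 1000) = 955.8/1004.9 = 0.951139
f = 0.951139^(1/0.0243) = exp(ln(0.951139)/0.0243) = exp(-0.05009/0.0243)
f = exp(-2.0615) = 0.1273

0.13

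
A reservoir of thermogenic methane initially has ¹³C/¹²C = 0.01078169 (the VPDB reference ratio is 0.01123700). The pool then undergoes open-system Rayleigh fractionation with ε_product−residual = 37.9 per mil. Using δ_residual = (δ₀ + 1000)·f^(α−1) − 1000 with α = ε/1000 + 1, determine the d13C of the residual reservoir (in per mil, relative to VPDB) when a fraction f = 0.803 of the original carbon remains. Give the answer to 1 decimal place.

-48.5 per mil

δ₀ = (0.01078169/0.01123700 − 1)×1000 = (0.959481 − 1)×1000 = -40.519 per mil
α − 1 = ε/1000 = 0.0379
f^(α−1) = 0.803^(0.0379) = 0.991719
δ_res = (-40.519 + 1000) × 0.991719 − 1000 = 951.536 − 1000 = -48.46 per mil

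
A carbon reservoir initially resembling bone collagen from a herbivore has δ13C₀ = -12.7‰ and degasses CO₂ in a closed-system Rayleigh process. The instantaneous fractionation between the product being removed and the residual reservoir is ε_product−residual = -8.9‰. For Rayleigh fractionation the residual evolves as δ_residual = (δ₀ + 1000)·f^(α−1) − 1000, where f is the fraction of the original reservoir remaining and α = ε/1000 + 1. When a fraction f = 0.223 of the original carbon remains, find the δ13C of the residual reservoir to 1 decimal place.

Rayleigh residual: δ_res = (δ₀ + 1000)·f^(α−1) − 1000
α = ε/1000 + 1 = 0.99110, so α − 1 = -0.00890
f^(α−1) = 0.223^(-0.00890) = 1.013445
δ_res = (-12.7 + 1000) × 1.013445 − 1000 = 1000.574 − 1000 = 0.57‰

0.6‰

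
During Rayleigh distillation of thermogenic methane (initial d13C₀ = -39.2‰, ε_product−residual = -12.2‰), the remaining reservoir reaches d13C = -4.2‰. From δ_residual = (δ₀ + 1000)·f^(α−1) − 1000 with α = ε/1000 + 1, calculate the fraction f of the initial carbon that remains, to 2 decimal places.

0.05

α − 1 = ε/1000 = -0.0122
(δ_res + 1000)/(δ₀ + 1000) = (-4.2 + 1000)/(-39.2 + 1000) = 995.8/960.8 = 1.036428
f = 1.036428^(1/-0.0122) = exp(ln(1.036428)/-0.0122) = exp(0.03578/-0.0122)
f = exp(-2.9328) = 0.0532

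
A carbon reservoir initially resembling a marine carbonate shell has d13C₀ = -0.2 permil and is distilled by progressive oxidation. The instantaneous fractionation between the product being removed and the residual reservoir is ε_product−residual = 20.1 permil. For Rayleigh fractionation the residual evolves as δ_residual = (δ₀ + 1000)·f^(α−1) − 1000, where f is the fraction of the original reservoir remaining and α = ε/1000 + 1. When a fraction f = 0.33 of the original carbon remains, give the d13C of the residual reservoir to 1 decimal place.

Rayleigh residual: δ_res = (δ₀ + 1000)·f^(α−1) − 1000
α = ε/1000 + 1 = 1.02010, so α − 1 = 0.02010
f^(α−1) = 0.33^(0.02010) = 0.977962
δ_res = (-0.2 + 1000) × 0.977962 − 1000 = 977.767 − 1000 = -22.23 permil

-22.2 permil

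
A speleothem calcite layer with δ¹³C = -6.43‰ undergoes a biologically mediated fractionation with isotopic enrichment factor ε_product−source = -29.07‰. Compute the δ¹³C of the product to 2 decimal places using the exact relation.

To first order, δ_product ≈ δ_source + ε = -35.50‰.
Exactly, δ_product = (δ_source + 1000)·(ε/1000 + 1) − 1000.
δ_product = (-6.43 + 1000) × (-29.07/1000 + 1) − 1000
δ_product = -35.313‰

-35.31‰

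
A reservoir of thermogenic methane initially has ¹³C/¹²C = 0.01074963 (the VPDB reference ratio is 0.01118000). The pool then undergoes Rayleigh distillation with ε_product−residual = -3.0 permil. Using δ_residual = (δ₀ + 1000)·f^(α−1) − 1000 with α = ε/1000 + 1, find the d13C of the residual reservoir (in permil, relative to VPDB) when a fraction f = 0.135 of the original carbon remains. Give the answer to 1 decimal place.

-32.7 permil

δ₀ = (0.01074963/0.01118000 − 1)×1000 = (0.961505 − 1)×1000 = -38.495 permil
α − 1 = ε/1000 = -0.0030
f^(α−1) = 0.135^(-0.0030) = 1.006026
δ_res = (-38.495 + 1000) × 1.006026 − 1000 = 967.299 − 1000 = -32.70 permil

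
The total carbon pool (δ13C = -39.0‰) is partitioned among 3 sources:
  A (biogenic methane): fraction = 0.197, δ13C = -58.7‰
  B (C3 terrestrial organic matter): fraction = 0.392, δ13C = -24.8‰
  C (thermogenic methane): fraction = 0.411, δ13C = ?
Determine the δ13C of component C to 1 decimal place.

-43.1‰

Isotope mass balance: δ_bulk = Σ fᵢ·δᵢ.
-39.0 = 0.197×(-58.7) + 0.392×(-24.8) + 0.411×δ_C
0.411·δ_C = -39.0 − (-21.285) = -17.715
δ_C = -17.715 / 0.411 = -43.10‰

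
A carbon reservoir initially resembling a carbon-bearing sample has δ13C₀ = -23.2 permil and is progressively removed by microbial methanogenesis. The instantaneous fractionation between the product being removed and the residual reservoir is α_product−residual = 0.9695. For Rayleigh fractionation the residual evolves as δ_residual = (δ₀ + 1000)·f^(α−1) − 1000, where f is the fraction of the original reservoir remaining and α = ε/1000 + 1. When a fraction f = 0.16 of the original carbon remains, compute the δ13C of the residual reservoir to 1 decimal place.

33.0 permil

Rayleigh residual: δ_res = (δ₀ + 1000)·f^(α−1) − 1000
α − 1 = -0.03050
f^(α−1) = 0.16^(-0.03050) = 1.057485
δ_res = (-23.2 + 1000) × 1.057485 − 1000 = 1032.952 − 1000 = 32.95 permil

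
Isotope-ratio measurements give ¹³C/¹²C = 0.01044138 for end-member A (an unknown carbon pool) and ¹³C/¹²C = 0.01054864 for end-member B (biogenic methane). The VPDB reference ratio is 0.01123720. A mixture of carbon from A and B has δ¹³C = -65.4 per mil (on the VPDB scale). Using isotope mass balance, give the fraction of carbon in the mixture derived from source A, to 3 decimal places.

0.432

δ_A = (0.01044138/0.01123720 − 1)×1000 = (0.929180 − 1)×1000 = -70.820 per mil
δ_B = (0.01054864/0.01123720 − 1)×1000 = (0.938725 − 1)×1000 = -61.275 per mil
f_A = (δ_mix − δ_B)/(δ_A − δ_B) = (-65.4 − (-61.275))/(-70.820 − (-61.275))
f_A = -4.125 / -9.545 = 0.4322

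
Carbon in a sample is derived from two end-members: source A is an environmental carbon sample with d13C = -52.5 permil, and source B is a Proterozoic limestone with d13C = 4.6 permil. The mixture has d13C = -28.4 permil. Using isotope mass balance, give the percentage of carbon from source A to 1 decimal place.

57.8%

δ_mix = f_A·δ_A + (1 − f_A)·δ_B  ⇒  f_A = (δ_mix − δ_B)/(δ_A − δ_B)
f_A = (-28.4 − (4.6)) / (-52.5 − (4.6))
f_A = -33.0 / -57.1 = 0.5779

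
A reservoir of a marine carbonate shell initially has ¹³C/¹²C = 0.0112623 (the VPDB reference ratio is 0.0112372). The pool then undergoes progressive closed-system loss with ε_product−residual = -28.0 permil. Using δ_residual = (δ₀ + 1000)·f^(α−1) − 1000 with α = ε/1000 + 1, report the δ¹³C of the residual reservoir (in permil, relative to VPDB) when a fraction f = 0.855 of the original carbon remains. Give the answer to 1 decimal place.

δ₀ = (0.0112623/0.0112372 − 1)×1000 = (1.002234 − 1)×1000 = 2.234 permil
α − 1 = ε/1000 = -0.0280
f^(α−1) = 0.855^(-0.0280) = 1.004396
δ_res = (2.234 + 1000) × 1.004396 − 1000 = 1006.639 − 1000 = 6.64 permil

6.6 permil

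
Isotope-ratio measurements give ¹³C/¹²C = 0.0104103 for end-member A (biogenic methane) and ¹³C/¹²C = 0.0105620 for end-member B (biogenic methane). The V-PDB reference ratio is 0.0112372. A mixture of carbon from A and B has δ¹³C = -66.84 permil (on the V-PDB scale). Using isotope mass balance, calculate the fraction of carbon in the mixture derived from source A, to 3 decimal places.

0.500

δ_A = (0.0104103/0.0112372 − 1)×1000 = (0.926414 − 1)×1000 = -73.586 permil
δ_B = (0.0105620/0.0112372 − 1)×1000 = (0.939914 − 1)×1000 = -60.086 permil
f_A = (δ_mix − δ_B)/(δ_A − δ_B) = (-66.84 − (-60.086))/(-73.586 − (-60.086))
f_A = -6.754 / -13.500 = 0.5003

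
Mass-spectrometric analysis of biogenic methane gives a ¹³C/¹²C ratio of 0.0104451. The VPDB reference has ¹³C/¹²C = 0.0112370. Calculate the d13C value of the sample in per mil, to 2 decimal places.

d13C = (R_sample / R_standard − 1) × 1000
R_sample / R_standard = 0.0104451 / 0.0112370 = 0.929527
d13C = (0.929527 − 1) × 1000 = -70.473 per mil

-70.47 per mil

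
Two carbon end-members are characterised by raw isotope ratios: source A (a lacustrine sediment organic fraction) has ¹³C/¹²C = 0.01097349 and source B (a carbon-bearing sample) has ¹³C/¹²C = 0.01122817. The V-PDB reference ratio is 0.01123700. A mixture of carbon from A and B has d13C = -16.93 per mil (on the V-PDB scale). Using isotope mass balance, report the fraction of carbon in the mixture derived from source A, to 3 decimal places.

0.712

δ_A = (0.01097349/0.01123700 − 1)×1000 = (0.976550 − 1)×1000 = -23.450 per mil
δ_B = (0.01122817/0.01123700 − 1)×1000 = (0.999214 − 1)×1000 = -0.786 per mil
f_A = (δ_mix − δ_B)/(δ_A − δ_B) = (-16.93 − (-0.786))/(-23.450 − (-0.786))
f_A = -16.144 / -22.664 = 0.7123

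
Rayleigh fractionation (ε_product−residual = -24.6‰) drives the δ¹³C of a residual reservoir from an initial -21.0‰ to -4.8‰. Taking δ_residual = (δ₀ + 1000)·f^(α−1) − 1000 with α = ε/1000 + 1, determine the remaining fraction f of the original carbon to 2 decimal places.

α − 1 = ε/1000 = -0.0246
(δ_res + 1000)/(δ₀ + 1000) = (-4.8 + 1000)/(-21.0 + 1000) = 995.2/979.0 = 1.016547
f = 1.016547^(1/-0.0246) = exp(ln(1.016547)/-0.0246) = exp(0.01641/-0.0246)
f = exp(-0.6672) = 0.5132

0.51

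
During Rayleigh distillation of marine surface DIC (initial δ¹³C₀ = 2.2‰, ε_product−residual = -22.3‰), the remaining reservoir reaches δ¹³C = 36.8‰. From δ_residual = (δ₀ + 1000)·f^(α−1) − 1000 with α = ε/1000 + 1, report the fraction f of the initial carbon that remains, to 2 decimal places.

0.22

α − 1 = ε/1000 = -0.0223
(δ_res + 1000)/(δ₀ + 1000) = (36.8 + 1000)/(2.2 + 1000) = 1036.8/1002.2 = 1.034524
f = 1.034524^(1/-0.0223) = exp(ln(1.034524)/-0.0223) = exp(0.03394/-0.0223)
f = exp(-1.5220) = 0.2183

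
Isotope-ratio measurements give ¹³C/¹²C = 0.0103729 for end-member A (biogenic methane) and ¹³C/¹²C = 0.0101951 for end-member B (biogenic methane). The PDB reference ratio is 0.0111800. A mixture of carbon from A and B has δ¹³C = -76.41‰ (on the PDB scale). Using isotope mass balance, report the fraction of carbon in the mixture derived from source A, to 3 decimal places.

0.735

δ_A = (0.0103729/0.0111800 − 1)×1000 = (0.927809 − 1)×1000 = -72.191‰
δ_B = (0.0101951/0.0111800 − 1)×1000 = (0.911905 − 1)×1000 = -88.095‰
f_A = (δ_mix − δ_B)/(δ_A − δ_B) = (-76.41 − (-88.095))/(-72.191 − (-88.095))
f_A = 11.685 / 15.903 = 0.7347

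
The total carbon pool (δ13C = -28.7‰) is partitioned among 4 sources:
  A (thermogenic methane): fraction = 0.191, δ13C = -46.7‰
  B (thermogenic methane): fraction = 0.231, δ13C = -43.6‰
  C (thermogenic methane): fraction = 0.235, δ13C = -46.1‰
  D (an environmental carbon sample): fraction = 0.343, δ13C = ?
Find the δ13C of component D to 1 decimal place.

Isotope mass balance: δ_bulk = Σ fᵢ·δᵢ.
-28.7 = 0.191×(-46.7) + 0.231×(-43.6) + 0.235×(-46.1) + 0.343×δ_D
0.343·δ_D = -28.7 − (-29.825) = 1.125
δ_D = 1.125 / 0.343 = 3.28‰

3.3‰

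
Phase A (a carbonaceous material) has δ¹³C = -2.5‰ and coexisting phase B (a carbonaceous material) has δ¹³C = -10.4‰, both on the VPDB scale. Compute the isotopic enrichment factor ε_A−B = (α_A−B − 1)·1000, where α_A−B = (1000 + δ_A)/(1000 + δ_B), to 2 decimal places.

α_A−B = (1000 + -2.5) / (1000 + -10.4) = 997.5 / 989.6 = 1.007983
ε_A−B = (1.007983 − 1) × 1000 = 7.983‰
(The approximation ε ≈ δ_A − δ_B would give 7.9‰.)

7.98‰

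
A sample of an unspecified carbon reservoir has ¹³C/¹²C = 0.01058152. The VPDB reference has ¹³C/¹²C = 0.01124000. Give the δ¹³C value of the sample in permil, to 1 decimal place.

-58.6 permil

δ¹³C = (R_sample / R_standard − 1) × 1000
R_sample / R_standard = 0.01058152 / 0.01124000 = 0.941416
δ¹³C = (0.941416 − 1) × 1000 = -58.58 permil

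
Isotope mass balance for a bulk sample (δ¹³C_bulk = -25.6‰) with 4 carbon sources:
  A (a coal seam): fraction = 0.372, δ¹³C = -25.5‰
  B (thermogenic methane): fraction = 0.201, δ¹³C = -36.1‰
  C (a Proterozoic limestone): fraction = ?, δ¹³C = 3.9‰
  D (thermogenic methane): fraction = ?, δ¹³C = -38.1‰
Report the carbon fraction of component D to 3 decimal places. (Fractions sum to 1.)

0.251

Let f_D and f_C be the unknown fractions; fractions sum to 1 so f_D + f_C = 0.427.
Mass balance: Σ fᵢ·δᵢ = δ_bulk ⇒ f_D·(-38.1) + f_C·(3.9) = -25.6 − (-16.742) = -8.858
Substitute f_C = 0.427 − f_D:
f_D·(-38.1 − 3.9) = -8.858 − 0.427×(3.9) = -10.523
f_D = -10.523 / -42.0 = 0.2506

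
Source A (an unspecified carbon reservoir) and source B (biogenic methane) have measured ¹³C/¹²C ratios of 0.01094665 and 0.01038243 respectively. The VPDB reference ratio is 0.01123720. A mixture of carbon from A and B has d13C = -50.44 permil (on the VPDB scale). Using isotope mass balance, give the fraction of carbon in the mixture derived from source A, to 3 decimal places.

0.510

δ_A = (0.01094665/0.01123720 − 1)×1000 = (0.974144 − 1)×1000 = -25.856 permil
δ_B = (0.01038243/0.01123720 − 1)×1000 = (0.923934 − 1)×1000 = -76.066 permil
f_A = (δ_mix − δ_B)/(δ_A − δ_B) = (-50.44 − (-76.066))/(-25.856 − (-76.066))
f_A = 25.626 / 50.210 = 0.5104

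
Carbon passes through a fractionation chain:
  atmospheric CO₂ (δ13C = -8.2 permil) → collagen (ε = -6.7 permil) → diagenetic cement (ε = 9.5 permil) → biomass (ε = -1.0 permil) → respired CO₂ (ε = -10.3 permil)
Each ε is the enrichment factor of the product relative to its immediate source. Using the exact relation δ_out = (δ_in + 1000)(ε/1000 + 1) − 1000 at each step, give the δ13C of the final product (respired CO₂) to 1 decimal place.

step 1: δ = (-8.20 + 1000)·(-6.7/1000 + 1) − 1000 = -14.85 permil
step 2: δ = (-14.85 + 1000)·(9.5/1000 + 1) − 1000 = -5.49 permil
step 3: δ = (-5.49 + 1000)·(-1.0/1000 + 1) − 1000 = -6.48 permil
step 4: δ = (-6.48 + 1000)·(-10.3/1000 + 1) − 1000 = -16.71 permil

-16.7 permil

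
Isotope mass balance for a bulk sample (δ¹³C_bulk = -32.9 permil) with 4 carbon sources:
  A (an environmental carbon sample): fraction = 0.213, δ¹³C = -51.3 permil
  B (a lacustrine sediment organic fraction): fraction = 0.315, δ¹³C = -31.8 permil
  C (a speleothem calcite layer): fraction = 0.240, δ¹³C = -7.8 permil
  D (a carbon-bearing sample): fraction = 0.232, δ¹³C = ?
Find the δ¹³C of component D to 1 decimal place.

-43.5 permil

Isotope mass balance: δ_bulk = Σ fᵢ·δᵢ.
-32.9 = 0.213×(-51.3) + 0.315×(-31.8) + 0.240×(-7.8) + 0.232×δ_D
0.232·δ_D = -32.9 − (-22.816) = -10.084
δ_D = -10.084 / 0.232 = -43.47 permil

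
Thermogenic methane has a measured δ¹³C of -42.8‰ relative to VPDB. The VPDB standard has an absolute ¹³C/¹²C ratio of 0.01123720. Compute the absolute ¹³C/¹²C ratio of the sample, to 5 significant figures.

0.010756

R_sample = R_standard × (δ¹³C/1000 + 1)
R_sample = 0.01123720 × (-42.8/1000 + 1) = 0.01123720 × 0.957200
R_sample = 0.0107562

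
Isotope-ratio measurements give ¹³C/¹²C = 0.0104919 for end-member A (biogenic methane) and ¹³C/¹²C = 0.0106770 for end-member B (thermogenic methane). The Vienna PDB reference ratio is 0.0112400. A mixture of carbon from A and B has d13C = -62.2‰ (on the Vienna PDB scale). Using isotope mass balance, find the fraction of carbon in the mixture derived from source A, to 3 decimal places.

0.735

δ_A = (0.0104919/0.0112400 − 1)×1000 = (0.933443 − 1)×1000 = -66.557‰
δ_B = (0.0106770/0.0112400 − 1)×1000 = (0.949911 − 1)×1000 = -50.089‰
f_A = (δ_mix − δ_B)/(δ_A − δ_B) = (-62.2 − (-50.089))/(-66.557 − (-50.089))
f_A = -12.111 / -16.468 = 0.7354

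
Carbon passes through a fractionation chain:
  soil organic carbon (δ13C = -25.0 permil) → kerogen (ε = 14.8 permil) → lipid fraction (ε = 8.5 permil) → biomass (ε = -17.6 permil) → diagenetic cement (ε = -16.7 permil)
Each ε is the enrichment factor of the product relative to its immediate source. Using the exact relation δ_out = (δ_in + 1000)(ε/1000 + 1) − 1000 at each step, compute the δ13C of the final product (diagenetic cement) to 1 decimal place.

step 1: δ = (-25.00 + 1000)·(14.8/1000 + 1) − 1000 = -10.57 permil
step 2: δ = (-10.57 + 1000)·(8.5/1000 + 1) − 1000 = -2.16 permil
step 3: δ = (-2.16 + 1000)·(-17.6/1000 + 1) − 1000 = -19.72 permil
step 4: δ = (-19.72 + 1000)·(-16.7/1000 + 1) − 1000 = -36.09 permil

-36.1 permil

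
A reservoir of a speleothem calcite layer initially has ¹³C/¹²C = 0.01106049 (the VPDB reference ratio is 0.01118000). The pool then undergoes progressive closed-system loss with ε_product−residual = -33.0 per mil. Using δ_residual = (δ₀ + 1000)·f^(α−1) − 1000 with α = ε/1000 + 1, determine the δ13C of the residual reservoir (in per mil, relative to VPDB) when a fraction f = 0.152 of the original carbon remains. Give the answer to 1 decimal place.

52.8 per mil

δ₀ = (0.01106049/0.01118000 − 1)×1000 = (0.989310 − 1)×1000 = -10.690 per mil
α − 1 = ε/1000 = -0.0330
f^(α−1) = 0.152^(-0.0330) = 1.064141
δ_res = (-10.690 + 1000) × 1.064141 − 1000 = 1052.766 − 1000 = 52.77 per mil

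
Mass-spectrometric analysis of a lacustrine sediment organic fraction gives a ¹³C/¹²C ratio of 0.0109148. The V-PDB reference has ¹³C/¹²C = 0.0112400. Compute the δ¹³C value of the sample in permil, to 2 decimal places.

δ¹³C = (R_sample / R_standard − 1) × 1000
R_sample / R_standard = 0.0109148 / 0.0112400 = 0.971068
δ¹³C = (0.971068 − 1) × 1000 = -28.932 permil

-28.93 permil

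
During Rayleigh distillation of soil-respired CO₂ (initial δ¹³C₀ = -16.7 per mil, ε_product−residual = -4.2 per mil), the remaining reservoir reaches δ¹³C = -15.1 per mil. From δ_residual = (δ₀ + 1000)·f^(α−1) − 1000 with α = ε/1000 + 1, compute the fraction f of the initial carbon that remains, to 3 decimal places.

α − 1 = ε/1000 = -0.0042
(δ_res + 1000)/(δ₀ + 1000) = (-15.1 + 1000)/(-16.7 + 1000) = 984.9/983.3 = 1.001627
f = 1.001627^(1/-0.0042) = exp(ln(1.001627)/-0.0042) = exp(0.00163/-0.0042)
f = exp(-0.3871) = 0.6790

0.679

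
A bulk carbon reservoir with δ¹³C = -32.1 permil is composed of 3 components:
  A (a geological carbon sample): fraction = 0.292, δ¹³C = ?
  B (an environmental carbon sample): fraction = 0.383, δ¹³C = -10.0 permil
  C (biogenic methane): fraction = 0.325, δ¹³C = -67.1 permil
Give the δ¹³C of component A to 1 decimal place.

-22.1 permil

Isotope mass balance: δ_bulk = Σ fᵢ·δᵢ.
-32.1 = 0.292×δ_A + 0.383×(-10.0) + 0.325×(-67.1)
0.292·δ_A = -32.1 − (-25.637) = -6.463
δ_A = -6.463 / 0.292 = -22.13 permil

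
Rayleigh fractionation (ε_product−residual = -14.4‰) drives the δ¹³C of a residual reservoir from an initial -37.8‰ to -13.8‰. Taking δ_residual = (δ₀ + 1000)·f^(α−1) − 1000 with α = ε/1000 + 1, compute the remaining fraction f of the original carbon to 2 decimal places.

0.18

α − 1 = ε/1000 = -0.0144
(δ_res + 1000)/(δ₀ + 1000) = (-13.8 + 1000)/(-37.8 + 1000) = 986.2/962.2 = 1.024943
f = 1.024943^(1/-0.0144) = exp(ln(1.024943)/-0.0144) = exp(0.02464/-0.0144)
f = exp(-1.7109) = 0.1807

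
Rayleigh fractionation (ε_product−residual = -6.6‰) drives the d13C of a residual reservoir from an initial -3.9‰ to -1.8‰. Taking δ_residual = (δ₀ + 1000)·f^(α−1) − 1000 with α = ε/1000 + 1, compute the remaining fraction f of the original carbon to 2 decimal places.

0.73

α − 1 = ε/1000 = -0.0066
(δ_res + 1000)/(δ₀ + 1000) = (-1.8 + 1000)/(-3.9 + 1000) = 998.2/996.1 = 1.002108
f = 1.002108^(1/-0.0066) = exp(ln(1.002108)/-0.0066) = exp(0.00211/-0.0066)
f = exp(-0.3191) = 0.7268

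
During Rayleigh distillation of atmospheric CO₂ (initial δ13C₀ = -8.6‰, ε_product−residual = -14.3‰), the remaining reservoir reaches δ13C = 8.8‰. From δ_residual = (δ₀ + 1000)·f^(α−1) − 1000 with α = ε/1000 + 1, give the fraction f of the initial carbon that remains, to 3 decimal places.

α − 1 = ε/1000 = -0.0143
(δ_res + 1000)/(δ₀ + 1000) = (8.8 + 1000)/(-8.6 + 1000) = 1008.8/991.4 = 1.017551
f = 1.017551^(1/-0.0143) = exp(ln(1.017551)/-0.0143) = exp(0.01740/-0.0143)
f = exp(-1.2167) = 0.2962

0.296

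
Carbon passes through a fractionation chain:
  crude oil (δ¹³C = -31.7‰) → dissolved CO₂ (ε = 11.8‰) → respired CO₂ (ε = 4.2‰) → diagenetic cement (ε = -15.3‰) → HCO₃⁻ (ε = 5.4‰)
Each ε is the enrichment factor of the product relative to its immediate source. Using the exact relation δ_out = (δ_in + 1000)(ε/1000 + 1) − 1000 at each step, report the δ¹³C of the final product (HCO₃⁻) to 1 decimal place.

step 1: δ = (-31.70 + 1000)·(11.8/1000 + 1) − 1000 = -20.27‰
step 2: δ = (-20.27 + 1000)·(4.2/1000 + 1) − 1000 = -16.16‰
step 3: δ = (-16.16 + 1000)·(-15.3/1000 + 1) − 1000 = -31.21‰
step 4: δ = (-31.21 + 1000)·(5.4/1000 + 1) − 1000 = -25.98‰

-26.0‰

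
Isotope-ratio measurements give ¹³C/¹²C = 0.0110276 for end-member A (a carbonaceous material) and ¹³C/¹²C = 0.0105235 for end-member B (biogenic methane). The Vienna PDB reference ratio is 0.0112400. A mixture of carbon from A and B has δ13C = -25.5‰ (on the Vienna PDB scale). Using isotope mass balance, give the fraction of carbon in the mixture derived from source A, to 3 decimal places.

δ_A = (0.0110276/0.0112400 − 1)×1000 = (0.981103 − 1)×1000 = -18.897‰
δ_B = (0.0105235/0.0112400 − 1)×1000 = (0.936254 − 1)×1000 = -63.746‰
f_A = (δ_mix − δ_B)/(δ_A − δ_B) = (-25.5 − (-63.746))/(-18.897 − (-63.746))
f_A = 38.246 / 44.849 = 0.8528

0.853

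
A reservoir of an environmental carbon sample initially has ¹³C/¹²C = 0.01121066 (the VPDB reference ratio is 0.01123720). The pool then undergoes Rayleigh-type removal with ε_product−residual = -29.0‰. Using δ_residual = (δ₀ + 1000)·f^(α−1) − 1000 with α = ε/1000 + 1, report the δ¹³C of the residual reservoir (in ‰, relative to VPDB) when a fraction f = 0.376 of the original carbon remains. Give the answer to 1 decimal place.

26.3‰

δ₀ = (0.01121066/0.01123720 − 1)×1000 = (0.997638 − 1)×1000 = -2.362‰
α − 1 = ε/1000 = -0.0290
f^(α−1) = 0.376^(-0.0290) = 1.028773
δ_res = (-2.362 + 1000) × 1.028773 − 1000 = 1026.343 − 1000 = 26.34‰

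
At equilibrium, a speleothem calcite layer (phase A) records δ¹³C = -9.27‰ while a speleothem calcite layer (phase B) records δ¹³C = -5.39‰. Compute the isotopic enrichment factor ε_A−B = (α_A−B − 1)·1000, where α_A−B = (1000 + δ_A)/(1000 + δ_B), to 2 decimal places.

-3.90‰

α_A−B = (1000 + -9.27) / (1000 + -5.39) = 990.73 / 994.61 = 0.996099
ε_A−B = (0.996099 − 1) × 1000 = -3.901‰
(The approximation ε ≈ δ_A − δ_B would give -3.88‰.)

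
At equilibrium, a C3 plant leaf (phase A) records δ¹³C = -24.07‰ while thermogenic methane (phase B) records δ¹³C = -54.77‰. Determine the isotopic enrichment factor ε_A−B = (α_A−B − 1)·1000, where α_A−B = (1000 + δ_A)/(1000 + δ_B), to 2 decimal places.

32.48‰

α_A−B = (1000 + -24.07) / (1000 + -54.77) = 975.93 / 945.23 = 1.032479
ε_A−B = (1.032479 − 1) × 1000 = 32.479‰
(The approximation ε ≈ δ_A − δ_B would give 30.70‰.)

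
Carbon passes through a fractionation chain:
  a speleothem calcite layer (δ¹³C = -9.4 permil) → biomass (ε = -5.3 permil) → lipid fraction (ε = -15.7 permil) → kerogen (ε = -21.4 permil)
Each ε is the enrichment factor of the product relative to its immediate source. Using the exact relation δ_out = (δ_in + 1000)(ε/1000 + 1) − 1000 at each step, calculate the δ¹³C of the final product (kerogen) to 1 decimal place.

-50.9 permil

step 1: δ = (-9.40 + 1000)·(-5.3/1000 + 1) − 1000 = -14.65 permil
step 2: δ = (-14.65 + 1000)·(-15.7/1000 + 1) − 1000 = -30.12 permil
step 3: δ = (-30.12 + 1000)·(-21.4/1000 + 1) − 1000 = -50.88 permil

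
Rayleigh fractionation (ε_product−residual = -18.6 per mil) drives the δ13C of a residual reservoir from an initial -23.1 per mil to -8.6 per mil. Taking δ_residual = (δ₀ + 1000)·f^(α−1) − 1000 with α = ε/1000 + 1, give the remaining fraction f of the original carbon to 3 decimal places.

α − 1 = ε/1000 = -0.0186
(δ_res + 1000)/(δ₀ + 1000) = (-8.6 + 1000)/(-23.1 + 1000) = 991.4/976.9 = 1.014843
f = 1.014843^(1/-0.0186) = exp(ln(1.014843)/-0.0186) = exp(0.01473/-0.0186)
f = exp(-0.7921) = 0.4529

0.453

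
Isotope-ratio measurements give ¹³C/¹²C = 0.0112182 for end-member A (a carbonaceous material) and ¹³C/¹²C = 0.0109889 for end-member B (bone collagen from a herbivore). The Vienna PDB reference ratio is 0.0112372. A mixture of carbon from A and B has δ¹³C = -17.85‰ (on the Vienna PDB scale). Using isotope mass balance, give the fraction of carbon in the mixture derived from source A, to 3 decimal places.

0.208

δ_A = (0.0112182/0.0112372 − 1)×1000 = (0.998309 − 1)×1000 = -1.691‰
δ_B = (0.0109889/0.0112372 − 1)×1000 = (0.977904 − 1)×1000 = -22.096‰
f_A = (δ_mix − δ_B)/(δ_A − δ_B) = (-17.85 − (-22.096))/(-1.691 − (-22.096))
f_A = 4.246 / 20.405 = 0.2081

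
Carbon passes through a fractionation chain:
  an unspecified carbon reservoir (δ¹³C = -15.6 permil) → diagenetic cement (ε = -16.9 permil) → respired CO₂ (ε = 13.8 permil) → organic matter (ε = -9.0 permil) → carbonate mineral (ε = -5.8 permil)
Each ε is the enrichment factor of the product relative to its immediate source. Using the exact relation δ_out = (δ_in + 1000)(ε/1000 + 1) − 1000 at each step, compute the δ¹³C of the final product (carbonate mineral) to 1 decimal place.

-33.4 permil

step 1: δ = (-15.60 + 1000)·(-16.9/1000 + 1) − 1000 = -32.24 permil
step 2: δ = (-32.24 + 1000)·(13.8/1000 + 1) − 1000 = -18.88 permil
step 3: δ = (-18.88 + 1000)·(-9.0/1000 + 1) − 1000 = -27.71 permil
step 4: δ = (-27.71 + 1000)·(-5.8/1000 + 1) − 1000 = -33.35 permil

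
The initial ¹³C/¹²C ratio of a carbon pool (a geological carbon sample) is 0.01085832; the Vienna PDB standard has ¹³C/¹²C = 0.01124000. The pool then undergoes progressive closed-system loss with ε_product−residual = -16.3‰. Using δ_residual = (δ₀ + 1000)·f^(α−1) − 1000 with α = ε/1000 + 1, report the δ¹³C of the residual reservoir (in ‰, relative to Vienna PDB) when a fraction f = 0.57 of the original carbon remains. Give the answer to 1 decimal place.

δ₀ = (0.01085832/0.01124000 − 1)×1000 = (0.966043 − 1)×1000 = -33.957‰
α − 1 = ε/1000 = -0.0163
f^(α−1) = 0.57^(-0.0163) = 1.009205
δ_res = (-33.957 + 1000) × 1.009205 − 1000 = 974.935 − 1000 = -25.07‰

-25.1‰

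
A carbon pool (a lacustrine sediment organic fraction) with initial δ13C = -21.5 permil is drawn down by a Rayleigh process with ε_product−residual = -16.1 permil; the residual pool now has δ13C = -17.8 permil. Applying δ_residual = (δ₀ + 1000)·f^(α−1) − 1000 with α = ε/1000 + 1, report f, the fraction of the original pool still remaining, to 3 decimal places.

0.791

α − 1 = ε/1000 = -0.0161
(δ_res + 1000)/(δ₀ + 1000) = (-17.8 + 1000)/(-21.5 + 1000) = 982.2/978.5 = 1.003781
f = 1.003781^(1/-0.0161) = exp(ln(1.003781)/-0.0161) = exp(0.00377/-0.0161)
f = exp(-0.2344) = 0.7910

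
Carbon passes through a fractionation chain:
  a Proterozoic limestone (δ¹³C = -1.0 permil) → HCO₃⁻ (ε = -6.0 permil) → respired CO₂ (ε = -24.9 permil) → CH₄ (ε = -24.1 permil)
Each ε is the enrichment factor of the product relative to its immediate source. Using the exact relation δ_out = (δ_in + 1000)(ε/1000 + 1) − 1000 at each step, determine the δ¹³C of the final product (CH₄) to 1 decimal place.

-55.1 permil

step 1: δ = (-1.00 + 1000)·(-6.0/1000 + 1) − 1000 = -6.99 permil
step 2: δ = (-6.99 + 1000)·(-24.9/1000 + 1) − 1000 = -31.72 permil
step 3: δ = (-31.72 + 1000)·(-24.1/1000 + 1) − 1000 = -55.06 permil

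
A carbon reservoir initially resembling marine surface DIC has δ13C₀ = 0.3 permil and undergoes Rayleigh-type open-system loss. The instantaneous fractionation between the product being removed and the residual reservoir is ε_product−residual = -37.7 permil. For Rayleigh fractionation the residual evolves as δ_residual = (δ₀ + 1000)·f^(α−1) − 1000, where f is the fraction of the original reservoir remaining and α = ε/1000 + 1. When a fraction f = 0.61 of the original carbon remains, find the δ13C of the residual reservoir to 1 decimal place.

19.1 permil

Rayleigh residual: δ_res = (δ₀ + 1000)·f^(α−1) − 1000
α = ε/1000 + 1 = 0.96230, so α − 1 = -0.03770
f^(α−1) = 0.61^(-0.03770) = 1.018810
δ_res = (0.3 + 1000) × 1.018810 − 1000 = 1019.115 − 1000 = 19.12 permil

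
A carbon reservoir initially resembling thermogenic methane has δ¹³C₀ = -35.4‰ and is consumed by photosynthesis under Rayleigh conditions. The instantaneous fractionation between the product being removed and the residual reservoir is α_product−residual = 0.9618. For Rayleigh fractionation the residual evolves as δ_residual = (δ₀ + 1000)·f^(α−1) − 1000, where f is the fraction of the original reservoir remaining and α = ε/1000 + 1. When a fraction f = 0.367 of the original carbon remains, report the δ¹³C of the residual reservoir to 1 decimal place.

2.3‰

Rayleigh residual: δ_res = (δ₀ + 1000)·f^(α−1) − 1000
α − 1 = -0.03820
f^(α−1) = 0.367^(-0.03820) = 1.039034
δ_res = (-35.4 + 1000) × 1.039034 − 1000 = 1002.252 − 1000 = 2.25‰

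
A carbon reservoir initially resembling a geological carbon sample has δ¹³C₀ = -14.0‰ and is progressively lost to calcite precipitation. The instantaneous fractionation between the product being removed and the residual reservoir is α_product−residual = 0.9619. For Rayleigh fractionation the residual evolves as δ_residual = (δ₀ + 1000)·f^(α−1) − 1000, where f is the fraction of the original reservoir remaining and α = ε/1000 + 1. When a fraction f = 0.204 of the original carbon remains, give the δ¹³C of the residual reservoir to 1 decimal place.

Rayleigh residual: δ_res = (δ₀ + 1000)·f^(α−1) − 1000
α − 1 = -0.03810
f^(α−1) = 0.204^(-0.03810) = 1.062437
δ_res = (-14.0 + 1000) × 1.062437 − 1000 = 1047.563 − 1000 = 47.56‰

47.6‰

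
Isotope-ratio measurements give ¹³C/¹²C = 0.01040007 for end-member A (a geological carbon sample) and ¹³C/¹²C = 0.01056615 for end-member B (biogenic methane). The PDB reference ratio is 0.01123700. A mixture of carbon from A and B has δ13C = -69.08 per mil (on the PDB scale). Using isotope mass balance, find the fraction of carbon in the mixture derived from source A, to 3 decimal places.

δ_A = (0.01040007/0.01123700 − 1)×1000 = (0.925520 − 1)×1000 = -74.480 per mil
δ_B = (0.01056615/0.01123700 − 1)×1000 = (0.940300 − 1)×1000 = -59.700 per mil
f_A = (δ_mix − δ_B)/(δ_A − δ_B) = (-69.08 − (-59.700))/(-74.480 − (-59.700))
f_A = -9.380 / -14.780 = 0.6346

0.635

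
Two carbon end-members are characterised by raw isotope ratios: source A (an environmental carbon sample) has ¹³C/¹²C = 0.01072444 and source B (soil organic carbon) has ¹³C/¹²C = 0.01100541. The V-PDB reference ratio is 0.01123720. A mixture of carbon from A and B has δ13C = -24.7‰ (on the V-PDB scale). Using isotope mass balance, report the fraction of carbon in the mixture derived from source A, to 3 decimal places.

0.163

δ_A = (0.01072444/0.01123720 − 1)×1000 = (0.954369 − 1)×1000 = -45.631‰
δ_B = (0.01100541/0.01123720 − 1)×1000 = (0.979373 − 1)×1000 = -20.627‰
f_A = (δ_mix − δ_B)/(δ_A − δ_B) = (-24.7 − (-20.627))/(-45.631 − (-20.627))
f_A = -4.073 / -25.004 = 0.1629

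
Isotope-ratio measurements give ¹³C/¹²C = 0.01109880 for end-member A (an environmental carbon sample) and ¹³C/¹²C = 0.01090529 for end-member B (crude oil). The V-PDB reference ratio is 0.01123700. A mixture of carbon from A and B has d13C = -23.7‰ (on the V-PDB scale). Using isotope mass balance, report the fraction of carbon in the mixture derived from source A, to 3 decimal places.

δ_A = (0.01109880/0.01123700 − 1)×1000 = (0.987701 − 1)×1000 = -12.299‰
δ_B = (0.01090529/0.01123700 − 1)×1000 = (0.970481 − 1)×1000 = -29.519‰
f_A = (δ_mix − δ_B)/(δ_A − δ_B) = (-23.7 − (-29.519))/(-12.299 − (-29.519))
f_A = 5.819 / 17.221 = 0.3379

0.338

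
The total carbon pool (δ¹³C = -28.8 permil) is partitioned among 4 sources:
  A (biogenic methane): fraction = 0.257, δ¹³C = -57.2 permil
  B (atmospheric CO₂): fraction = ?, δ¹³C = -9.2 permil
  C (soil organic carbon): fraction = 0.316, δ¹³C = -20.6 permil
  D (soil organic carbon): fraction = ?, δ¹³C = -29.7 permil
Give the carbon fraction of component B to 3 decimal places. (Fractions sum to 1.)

0.248

Let f_B and f_D be the unknown fractions; fractions sum to 1 so f_B + f_D = 0.427.
Mass balance: Σ fᵢ·δᵢ = δ_bulk ⇒ f_B·(-9.2) + f_D·(-29.7) = -28.8 − (-21.210) = -7.590
Substitute f_D = 0.427 − f_B:
f_B·(-9.2 − -29.7) = -7.590 − 0.427×(-29.7) = 5.092
f_B = 5.092 / 20.5 = 0.2484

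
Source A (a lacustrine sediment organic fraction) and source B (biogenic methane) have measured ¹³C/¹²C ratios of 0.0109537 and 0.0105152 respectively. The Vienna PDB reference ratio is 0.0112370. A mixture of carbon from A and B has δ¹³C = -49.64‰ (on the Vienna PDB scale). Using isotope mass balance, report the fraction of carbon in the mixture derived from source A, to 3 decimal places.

0.374

δ_A = (0.0109537/0.0112370 − 1)×1000 = (0.974789 − 1)×1000 = -25.211‰
δ_B = (0.0105152/0.0112370 − 1)×1000 = (0.935766 − 1)×1000 = -64.234‰
f_A = (δ_mix − δ_B)/(δ_A − δ_B) = (-49.64 − (-64.234))/(-25.211 − (-64.234))
f_A = 14.594 / 39.023 = 0.3740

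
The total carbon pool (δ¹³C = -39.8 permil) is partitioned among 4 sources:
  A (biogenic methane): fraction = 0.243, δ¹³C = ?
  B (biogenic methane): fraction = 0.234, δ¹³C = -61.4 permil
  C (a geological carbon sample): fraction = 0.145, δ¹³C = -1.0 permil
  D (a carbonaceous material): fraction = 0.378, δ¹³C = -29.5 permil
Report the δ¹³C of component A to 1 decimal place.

Isotope mass balance: δ_bulk = Σ fᵢ·δᵢ.
-39.8 = 0.243×δ_A + 0.234×(-61.4) + 0.145×(-1.0) + 0.378×(-29.5)
0.243·δ_A = -39.8 − (-25.664) = -14.136
δ_A = -14.136 / 0.243 = -58.17 permil

-58.2 permil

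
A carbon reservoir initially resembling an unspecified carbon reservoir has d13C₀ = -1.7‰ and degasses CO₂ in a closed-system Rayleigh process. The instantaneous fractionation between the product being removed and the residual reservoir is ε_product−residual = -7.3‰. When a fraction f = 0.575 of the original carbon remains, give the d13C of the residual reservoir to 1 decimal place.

Rayleigh residual: δ_res = (δ₀ + 1000)·f^(α−1) − 1000
α = ε/1000 + 1 = 0.99270, so α − 1 = -0.00730
f^(α−1) = 0.575^(-0.00730) = 1.004048
δ_res = (-1.7 + 1000) × 1.004048 − 1000 = 1002.341 − 1000 = 2.34‰

2.3‰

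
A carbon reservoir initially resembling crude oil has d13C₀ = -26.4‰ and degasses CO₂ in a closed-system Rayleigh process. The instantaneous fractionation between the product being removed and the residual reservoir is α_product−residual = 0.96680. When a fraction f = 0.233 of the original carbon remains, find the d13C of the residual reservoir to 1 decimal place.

21.8‰

Rayleigh residual: δ_res = (δ₀ + 1000)·f^(α−1) − 1000
α − 1 = -0.03320
f^(α−1) = 0.233^(-0.03320) = 1.049552
δ_res = (-26.4 + 1000) × 1.049552 − 1000 = 1021.843 − 1000 = 21.84‰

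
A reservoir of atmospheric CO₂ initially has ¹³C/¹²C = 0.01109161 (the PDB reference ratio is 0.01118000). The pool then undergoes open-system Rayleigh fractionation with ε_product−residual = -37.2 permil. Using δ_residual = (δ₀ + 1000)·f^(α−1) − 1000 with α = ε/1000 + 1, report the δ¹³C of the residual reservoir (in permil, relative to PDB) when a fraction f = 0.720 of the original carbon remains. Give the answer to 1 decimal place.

δ₀ = (0.01109161/0.01118000 − 1)×1000 = (0.992094 − 1)×1000 = -7.906 permil
α − 1 = ε/1000 = -0.0372
f^(α−1) = 0.720^(-0.0372) = 1.012295
δ_res = (-7.906 + 1000) × 1.012295 − 1000 = 1004.292 − 1000 = 4.29 permil

4.3 permil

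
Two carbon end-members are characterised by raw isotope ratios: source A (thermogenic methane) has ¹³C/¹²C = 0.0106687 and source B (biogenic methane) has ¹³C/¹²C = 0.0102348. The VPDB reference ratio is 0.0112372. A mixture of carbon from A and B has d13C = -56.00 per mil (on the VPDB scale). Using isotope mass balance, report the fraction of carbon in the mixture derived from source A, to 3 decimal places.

δ_A = (0.0106687/0.0112372 − 1)×1000 = (0.949409 − 1)×1000 = -50.591 per mil
δ_B = (0.0102348/0.0112372 − 1)×1000 = (0.910796 − 1)×1000 = -89.204 per mil
f_A = (δ_mix − δ_B)/(δ_A − δ_B) = (-56.00 − (-89.204))/(-50.591 − (-89.204))
f_A = 33.204 / 38.613 = 0.8599

0.860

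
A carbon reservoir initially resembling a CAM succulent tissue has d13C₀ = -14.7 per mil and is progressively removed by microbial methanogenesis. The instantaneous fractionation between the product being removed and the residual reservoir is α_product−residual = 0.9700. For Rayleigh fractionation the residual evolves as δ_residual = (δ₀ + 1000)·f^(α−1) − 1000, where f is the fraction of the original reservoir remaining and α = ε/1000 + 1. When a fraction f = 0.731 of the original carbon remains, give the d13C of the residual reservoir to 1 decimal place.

-5.4 per mil

Rayleigh residual: δ_res = (δ₀ + 1000)·f^(α−1) − 1000
α − 1 = -0.03000
f^(α−1) = 0.731^(-0.03000) = 1.009445
δ_res = (-14.7 + 1000) × 1.009445 − 1000 = 994.606 − 1000 = -5.39 per mil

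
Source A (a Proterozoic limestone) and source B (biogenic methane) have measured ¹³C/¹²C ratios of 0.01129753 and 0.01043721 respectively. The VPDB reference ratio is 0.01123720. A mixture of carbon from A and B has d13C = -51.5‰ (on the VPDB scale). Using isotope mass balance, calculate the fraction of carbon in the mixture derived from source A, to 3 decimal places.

0.257

δ_A = (0.01129753/0.01123720 − 1)×1000 = (1.005369 − 1)×1000 = 5.369‰
δ_B = (0.01043721/0.01123720 − 1)×1000 = (0.928809 − 1)×1000 = -71.191‰
f_A = (δ_mix − δ_B)/(δ_A − δ_B) = (-51.5 − (-71.191))/(5.369 − (-71.191))
f_A = 19.691 / 76.560 = 0.2572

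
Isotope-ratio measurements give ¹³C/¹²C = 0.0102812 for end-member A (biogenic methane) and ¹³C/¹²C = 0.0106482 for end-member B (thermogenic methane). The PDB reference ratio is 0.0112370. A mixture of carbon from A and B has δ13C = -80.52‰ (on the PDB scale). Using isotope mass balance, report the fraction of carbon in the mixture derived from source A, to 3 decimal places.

δ_A = (0.0102812/0.0112370 − 1)×1000 = (0.914942 − 1)×1000 = -85.058‰
δ_B = (0.0106482/0.0112370 − 1)×1000 = (0.947602 − 1)×1000 = -52.398‰
f_A = (δ_mix − δ_B)/(δ_A − δ_B) = (-80.52 − (-52.398))/(-85.058 − (-52.398))
f_A = -28.122 / -32.660 = 0.8610

0.861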